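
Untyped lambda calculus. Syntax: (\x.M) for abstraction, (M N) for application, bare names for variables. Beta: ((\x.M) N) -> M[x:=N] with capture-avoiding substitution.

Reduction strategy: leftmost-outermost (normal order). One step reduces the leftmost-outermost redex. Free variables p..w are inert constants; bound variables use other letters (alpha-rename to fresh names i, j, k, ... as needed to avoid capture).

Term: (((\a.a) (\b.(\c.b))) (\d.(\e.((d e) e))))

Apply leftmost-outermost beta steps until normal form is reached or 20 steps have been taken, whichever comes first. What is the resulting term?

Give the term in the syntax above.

Step 0: (((\a.a) (\b.(\c.b))) (\d.(\e.((d e) e))))
Step 1: ((\b.(\c.b)) (\d.(\e.((d e) e))))
Step 2: (\c.(\d.(\e.((d e) e))))

Answer: (\c.(\d.(\e.((d e) e))))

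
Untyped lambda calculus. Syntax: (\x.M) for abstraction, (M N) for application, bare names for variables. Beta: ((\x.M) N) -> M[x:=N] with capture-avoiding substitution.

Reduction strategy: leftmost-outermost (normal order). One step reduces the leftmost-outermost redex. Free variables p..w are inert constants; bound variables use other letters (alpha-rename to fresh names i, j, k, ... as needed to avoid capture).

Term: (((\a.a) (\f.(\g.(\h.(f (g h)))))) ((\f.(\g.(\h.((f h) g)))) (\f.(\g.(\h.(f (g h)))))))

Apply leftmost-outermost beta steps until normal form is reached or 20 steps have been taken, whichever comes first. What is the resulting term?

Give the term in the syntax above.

Answer: (\g.(\h.(\i.(\j.(i ((g h) j))))))

Derivation:
Step 0: (((\a.a) (\f.(\g.(\h.(f (g h)))))) ((\f.(\g.(\h.((f h) g)))) (\f.(\g.(\h.(f (g h)))))))
Step 1: ((\f.(\g.(\h.(f (g h))))) ((\f.(\g.(\h.((f h) g)))) (\f.(\g.(\h.(f (g h)))))))
Step 2: (\g.(\h.(((\f.(\g.(\h.((f h) g)))) (\f.(\g.(\h.(f (g h)))))) (g h))))
Step 3: (\g.(\h.((\g.(\h.(((\f.(\g.(\h.(f (g h))))) h) g))) (g h))))
Step 4: (\g.(\h.(\i.(((\f.(\g.(\h.(f (g h))))) i) (g h)))))
Step 5: (\g.(\h.(\i.((\g.(\h.(i (g h)))) (g h)))))
Step 6: (\g.(\h.(\i.(\j.(i ((g h) j))))))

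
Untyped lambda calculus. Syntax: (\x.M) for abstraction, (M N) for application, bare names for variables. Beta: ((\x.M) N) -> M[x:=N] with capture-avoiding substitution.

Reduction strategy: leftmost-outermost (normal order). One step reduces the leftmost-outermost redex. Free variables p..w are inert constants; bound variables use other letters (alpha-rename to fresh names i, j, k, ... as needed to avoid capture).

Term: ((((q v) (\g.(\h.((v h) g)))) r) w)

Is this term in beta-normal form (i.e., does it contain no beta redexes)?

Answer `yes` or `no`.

Answer: yes

Derivation:
Term: ((((q v) (\g.(\h.((v h) g)))) r) w)
No beta redexes found.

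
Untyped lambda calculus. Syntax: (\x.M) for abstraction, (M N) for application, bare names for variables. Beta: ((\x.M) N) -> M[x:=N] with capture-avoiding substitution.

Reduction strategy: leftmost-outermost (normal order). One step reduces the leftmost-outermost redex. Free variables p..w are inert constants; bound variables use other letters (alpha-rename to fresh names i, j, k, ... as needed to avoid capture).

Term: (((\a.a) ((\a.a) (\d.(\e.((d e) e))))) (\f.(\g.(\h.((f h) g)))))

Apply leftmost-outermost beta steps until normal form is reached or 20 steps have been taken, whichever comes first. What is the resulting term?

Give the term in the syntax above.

Step 0: (((\a.a) ((\a.a) (\d.(\e.((d e) e))))) (\f.(\g.(\h.((f h) g)))))
Step 1: (((\a.a) (\d.(\e.((d e) e)))) (\f.(\g.(\h.((f h) g)))))
Step 2: ((\d.(\e.((d e) e))) (\f.(\g.(\h.((f h) g)))))
Step 3: (\e.(((\f.(\g.(\h.((f h) g)))) e) e))
Step 4: (\e.((\g.(\h.((e h) g))) e))
Step 5: (\e.(\h.((e h) e)))

Answer: (\e.(\h.((e h) e)))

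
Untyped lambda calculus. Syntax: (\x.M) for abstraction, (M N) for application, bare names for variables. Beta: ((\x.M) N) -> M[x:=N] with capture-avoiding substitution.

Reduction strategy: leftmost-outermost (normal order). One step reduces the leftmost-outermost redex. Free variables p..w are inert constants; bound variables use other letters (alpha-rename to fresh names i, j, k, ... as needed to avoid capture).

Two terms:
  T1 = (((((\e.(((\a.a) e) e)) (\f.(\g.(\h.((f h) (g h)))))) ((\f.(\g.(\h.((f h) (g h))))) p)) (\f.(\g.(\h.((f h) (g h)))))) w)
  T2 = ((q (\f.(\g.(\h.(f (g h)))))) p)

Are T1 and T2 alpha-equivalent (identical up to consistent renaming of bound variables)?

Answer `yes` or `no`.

Answer: no

Derivation:
Term 1: (((((\e.(((\a.a) e) e)) (\f.(\g.(\h.((f h) (g h)))))) ((\f.(\g.(\h.((f h) (g h))))) p)) (\f.(\g.(\h.((f h) (g h)))))) w)
Term 2: ((q (\f.(\g.(\h.(f (g h)))))) p)
Alpha-equivalence: compare structure up to binder renaming.
Result: False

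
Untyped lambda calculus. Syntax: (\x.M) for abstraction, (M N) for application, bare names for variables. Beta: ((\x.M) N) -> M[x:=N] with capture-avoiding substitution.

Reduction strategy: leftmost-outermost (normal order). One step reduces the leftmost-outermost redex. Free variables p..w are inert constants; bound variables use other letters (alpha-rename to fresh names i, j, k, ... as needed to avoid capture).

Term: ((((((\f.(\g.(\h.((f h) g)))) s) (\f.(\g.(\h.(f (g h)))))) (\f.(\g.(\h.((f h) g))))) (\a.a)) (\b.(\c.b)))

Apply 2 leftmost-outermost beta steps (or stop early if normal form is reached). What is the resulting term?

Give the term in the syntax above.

Answer: ((((\h.((s h) (\f.(\g.(\h.(f (g h))))))) (\f.(\g.(\h.((f h) g))))) (\a.a)) (\b.(\c.b)))

Derivation:
Step 0: ((((((\f.(\g.(\h.((f h) g)))) s) (\f.(\g.(\h.(f (g h)))))) (\f.(\g.(\h.((f h) g))))) (\a.a)) (\b.(\c.b)))
Step 1: (((((\g.(\h.((s h) g))) (\f.(\g.(\h.(f (g h)))))) (\f.(\g.(\h.((f h) g))))) (\a.a)) (\b.(\c.b)))
Step 2: ((((\h.((s h) (\f.(\g.(\h.(f (g h))))))) (\f.(\g.(\h.((f h) g))))) (\a.a)) (\b.(\c.b)))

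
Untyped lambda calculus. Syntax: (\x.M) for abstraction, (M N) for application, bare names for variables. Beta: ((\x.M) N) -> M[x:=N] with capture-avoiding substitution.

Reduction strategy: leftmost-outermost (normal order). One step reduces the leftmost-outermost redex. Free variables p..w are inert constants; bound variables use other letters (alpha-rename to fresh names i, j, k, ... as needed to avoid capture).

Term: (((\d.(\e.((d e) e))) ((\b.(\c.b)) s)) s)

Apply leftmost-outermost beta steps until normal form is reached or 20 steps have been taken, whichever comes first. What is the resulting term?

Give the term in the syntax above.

Step 0: (((\d.(\e.((d e) e))) ((\b.(\c.b)) s)) s)
Step 1: ((\e.((((\b.(\c.b)) s) e) e)) s)
Step 2: ((((\b.(\c.b)) s) s) s)
Step 3: (((\c.s) s) s)
Step 4: (s s)

Answer: (s s)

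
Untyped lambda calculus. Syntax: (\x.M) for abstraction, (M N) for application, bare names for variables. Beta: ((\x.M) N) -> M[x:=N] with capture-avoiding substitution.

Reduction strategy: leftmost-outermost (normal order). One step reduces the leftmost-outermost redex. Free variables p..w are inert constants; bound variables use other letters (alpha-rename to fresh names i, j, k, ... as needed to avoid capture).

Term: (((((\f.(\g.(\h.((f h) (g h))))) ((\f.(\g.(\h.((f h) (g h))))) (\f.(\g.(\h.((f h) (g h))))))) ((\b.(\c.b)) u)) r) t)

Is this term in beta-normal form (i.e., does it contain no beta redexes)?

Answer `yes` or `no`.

Term: (((((\f.(\g.(\h.((f h) (g h))))) ((\f.(\g.(\h.((f h) (g h))))) (\f.(\g.(\h.((f h) (g h))))))) ((\b.(\c.b)) u)) r) t)
Found 3 beta redex(es).

Answer: no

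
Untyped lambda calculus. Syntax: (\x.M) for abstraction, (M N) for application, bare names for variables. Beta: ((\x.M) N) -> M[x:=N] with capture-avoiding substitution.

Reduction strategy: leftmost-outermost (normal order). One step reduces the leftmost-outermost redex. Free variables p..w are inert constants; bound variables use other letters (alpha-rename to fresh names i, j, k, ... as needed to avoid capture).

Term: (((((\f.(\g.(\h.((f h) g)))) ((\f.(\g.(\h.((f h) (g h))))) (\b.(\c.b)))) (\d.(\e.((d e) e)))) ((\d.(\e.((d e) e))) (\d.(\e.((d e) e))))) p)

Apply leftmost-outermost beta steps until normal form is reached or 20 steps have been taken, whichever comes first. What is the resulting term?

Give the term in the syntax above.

Step 0: (((((\f.(\g.(\h.((f h) g)))) ((\f.(\g.(\h.((f h) (g h))))) (\b.(\c.b)))) (\d.(\e.((d e) e)))) ((\d.(\e.((d e) e))) (\d.(\e.((d e) e))))) p)
Step 1: ((((\g.(\h.((((\f.(\g.(\h.((f h) (g h))))) (\b.(\c.b))) h) g))) (\d.(\e.((d e) e)))) ((\d.(\e.((d e) e))) (\d.(\e.((d e) e))))) p)
Step 2: (((\h.((((\f.(\g.(\h.((f h) (g h))))) (\b.(\c.b))) h) (\d.(\e.((d e) e))))) ((\d.(\e.((d e) e))) (\d.(\e.((d e) e))))) p)
Step 3: (((((\f.(\g.(\h.((f h) (g h))))) (\b.(\c.b))) ((\d.(\e.((d e) e))) (\d.(\e.((d e) e))))) (\d.(\e.((d e) e)))) p)
Step 4: ((((\g.(\h.(((\b.(\c.b)) h) (g h)))) ((\d.(\e.((d e) e))) (\d.(\e.((d e) e))))) (\d.(\e.((d e) e)))) p)
Step 5: (((\h.(((\b.(\c.b)) h) (((\d.(\e.((d e) e))) (\d.(\e.((d e) e)))) h))) (\d.(\e.((d e) e)))) p)
Step 6: ((((\b.(\c.b)) (\d.(\e.((d e) e)))) (((\d.(\e.((d e) e))) (\d.(\e.((d e) e)))) (\d.(\e.((d e) e))))) p)
Step 7: (((\c.(\d.(\e.((d e) e)))) (((\d.(\e.((d e) e))) (\d.(\e.((d e) e)))) (\d.(\e.((d e) e))))) p)
Step 8: ((\d.(\e.((d e) e))) p)
Step 9: (\e.((p e) e))

Answer: (\e.((p e) e))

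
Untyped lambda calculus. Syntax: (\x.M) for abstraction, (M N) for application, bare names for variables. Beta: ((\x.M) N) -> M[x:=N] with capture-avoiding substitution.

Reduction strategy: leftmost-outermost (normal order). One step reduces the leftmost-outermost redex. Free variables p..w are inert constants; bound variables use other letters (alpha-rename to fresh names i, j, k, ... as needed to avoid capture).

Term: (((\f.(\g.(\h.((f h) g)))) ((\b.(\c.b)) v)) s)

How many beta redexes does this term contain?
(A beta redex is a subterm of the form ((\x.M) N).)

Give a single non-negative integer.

Term: (((\f.(\g.(\h.((f h) g)))) ((\b.(\c.b)) v)) s)
  Redex: ((\f.(\g.(\h.((f h) g)))) ((\b.(\c.b)) v))
  Redex: ((\b.(\c.b)) v)
Total redexes: 2

Answer: 2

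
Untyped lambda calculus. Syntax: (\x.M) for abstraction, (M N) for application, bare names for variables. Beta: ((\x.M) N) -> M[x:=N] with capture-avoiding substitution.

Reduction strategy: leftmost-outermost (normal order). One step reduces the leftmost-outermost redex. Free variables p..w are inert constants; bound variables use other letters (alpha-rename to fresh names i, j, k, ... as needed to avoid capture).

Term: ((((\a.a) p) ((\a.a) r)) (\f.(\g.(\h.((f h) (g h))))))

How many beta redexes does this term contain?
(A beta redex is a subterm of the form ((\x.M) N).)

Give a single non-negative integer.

Answer: 2

Derivation:
Term: ((((\a.a) p) ((\a.a) r)) (\f.(\g.(\h.((f h) (g h))))))
  Redex: ((\a.a) p)
  Redex: ((\a.a) r)
Total redexes: 2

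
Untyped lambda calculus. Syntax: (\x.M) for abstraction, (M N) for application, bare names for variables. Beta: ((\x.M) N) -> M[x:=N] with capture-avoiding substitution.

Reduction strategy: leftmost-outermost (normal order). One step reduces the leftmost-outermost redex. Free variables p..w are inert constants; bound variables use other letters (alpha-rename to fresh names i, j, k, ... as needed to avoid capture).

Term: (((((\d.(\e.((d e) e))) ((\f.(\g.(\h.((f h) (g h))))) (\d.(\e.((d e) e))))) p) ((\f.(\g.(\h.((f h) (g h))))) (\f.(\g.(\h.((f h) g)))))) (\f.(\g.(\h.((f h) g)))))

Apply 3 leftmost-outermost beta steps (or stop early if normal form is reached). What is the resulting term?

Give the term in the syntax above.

Step 0: (((((\d.(\e.((d e) e))) ((\f.(\g.(\h.((f h) (g h))))) (\d.(\e.((d e) e))))) p) ((\f.(\g.(\h.((f h) (g h))))) (\f.(\g.(\h.((f h) g)))))) (\f.(\g.(\h.((f h) g)))))
Step 1: ((((\e.((((\f.(\g.(\h.((f h) (g h))))) (\d.(\e.((d e) e)))) e) e)) p) ((\f.(\g.(\h.((f h) (g h))))) (\f.(\g.(\h.((f h) g)))))) (\f.(\g.(\h.((f h) g)))))
Step 2: ((((((\f.(\g.(\h.((f h) (g h))))) (\d.(\e.((d e) e)))) p) p) ((\f.(\g.(\h.((f h) (g h))))) (\f.(\g.(\h.((f h) g)))))) (\f.(\g.(\h.((f h) g)))))
Step 3: (((((\g.(\h.(((\d.(\e.((d e) e))) h) (g h)))) p) p) ((\f.(\g.(\h.((f h) (g h))))) (\f.(\g.(\h.((f h) g)))))) (\f.(\g.(\h.((f h) g)))))

Answer: (((((\g.(\h.(((\d.(\e.((d e) e))) h) (g h)))) p) p) ((\f.(\g.(\h.((f h) (g h))))) (\f.(\g.(\h.((f h) g)))))) (\f.(\g.(\h.((f h) g)))))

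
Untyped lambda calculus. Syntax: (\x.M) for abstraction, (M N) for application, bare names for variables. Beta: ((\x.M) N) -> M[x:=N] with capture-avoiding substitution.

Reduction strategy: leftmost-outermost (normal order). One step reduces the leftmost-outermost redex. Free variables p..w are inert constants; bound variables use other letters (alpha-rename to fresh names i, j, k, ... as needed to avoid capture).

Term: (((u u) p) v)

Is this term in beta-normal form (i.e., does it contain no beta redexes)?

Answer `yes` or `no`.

Term: (((u u) p) v)
No beta redexes found.

Answer: yes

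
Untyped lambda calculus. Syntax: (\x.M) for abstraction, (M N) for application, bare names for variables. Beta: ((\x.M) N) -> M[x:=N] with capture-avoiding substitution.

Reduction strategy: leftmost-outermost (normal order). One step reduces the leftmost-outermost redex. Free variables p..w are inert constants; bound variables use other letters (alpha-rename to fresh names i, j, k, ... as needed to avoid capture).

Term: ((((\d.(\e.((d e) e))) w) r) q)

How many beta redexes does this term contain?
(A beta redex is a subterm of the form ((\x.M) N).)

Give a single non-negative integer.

Term: ((((\d.(\e.((d e) e))) w) r) q)
  Redex: ((\d.(\e.((d e) e))) w)
Total redexes: 1

Answer: 1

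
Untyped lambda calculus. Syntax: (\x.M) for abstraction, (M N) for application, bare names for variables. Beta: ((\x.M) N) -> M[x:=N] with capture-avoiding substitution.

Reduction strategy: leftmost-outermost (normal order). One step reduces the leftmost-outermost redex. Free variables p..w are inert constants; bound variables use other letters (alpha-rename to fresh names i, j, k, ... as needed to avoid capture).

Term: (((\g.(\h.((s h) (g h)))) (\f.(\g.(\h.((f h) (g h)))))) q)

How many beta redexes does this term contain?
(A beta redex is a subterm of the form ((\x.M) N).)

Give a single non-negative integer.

Term: (((\g.(\h.((s h) (g h)))) (\f.(\g.(\h.((f h) (g h)))))) q)
  Redex: ((\g.(\h.((s h) (g h)))) (\f.(\g.(\h.((f h) (g h))))))
Total redexes: 1

Answer: 1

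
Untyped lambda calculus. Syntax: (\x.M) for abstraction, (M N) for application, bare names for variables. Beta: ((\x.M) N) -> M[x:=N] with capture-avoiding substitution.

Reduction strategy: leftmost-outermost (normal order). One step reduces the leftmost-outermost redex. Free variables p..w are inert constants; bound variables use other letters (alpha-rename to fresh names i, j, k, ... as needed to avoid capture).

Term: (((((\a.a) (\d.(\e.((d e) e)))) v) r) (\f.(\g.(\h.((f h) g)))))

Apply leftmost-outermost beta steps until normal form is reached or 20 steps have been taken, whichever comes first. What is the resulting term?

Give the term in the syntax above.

Step 0: (((((\a.a) (\d.(\e.((d e) e)))) v) r) (\f.(\g.(\h.((f h) g)))))
Step 1: ((((\d.(\e.((d e) e))) v) r) (\f.(\g.(\h.((f h) g)))))
Step 2: (((\e.((v e) e)) r) (\f.(\g.(\h.((f h) g)))))
Step 3: (((v r) r) (\f.(\g.(\h.((f h) g)))))

Answer: (((v r) r) (\f.(\g.(\h.((f h) g)))))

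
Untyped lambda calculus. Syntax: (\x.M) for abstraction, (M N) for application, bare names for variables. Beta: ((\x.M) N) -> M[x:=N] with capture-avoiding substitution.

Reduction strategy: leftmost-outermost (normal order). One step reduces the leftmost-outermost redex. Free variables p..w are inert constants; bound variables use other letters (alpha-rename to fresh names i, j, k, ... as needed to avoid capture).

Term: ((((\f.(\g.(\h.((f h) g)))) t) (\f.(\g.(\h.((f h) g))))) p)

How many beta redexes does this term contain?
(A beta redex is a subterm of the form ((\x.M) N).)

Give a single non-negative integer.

Term: ((((\f.(\g.(\h.((f h) g)))) t) (\f.(\g.(\h.((f h) g))))) p)
  Redex: ((\f.(\g.(\h.((f h) g)))) t)
Total redexes: 1

Answer: 1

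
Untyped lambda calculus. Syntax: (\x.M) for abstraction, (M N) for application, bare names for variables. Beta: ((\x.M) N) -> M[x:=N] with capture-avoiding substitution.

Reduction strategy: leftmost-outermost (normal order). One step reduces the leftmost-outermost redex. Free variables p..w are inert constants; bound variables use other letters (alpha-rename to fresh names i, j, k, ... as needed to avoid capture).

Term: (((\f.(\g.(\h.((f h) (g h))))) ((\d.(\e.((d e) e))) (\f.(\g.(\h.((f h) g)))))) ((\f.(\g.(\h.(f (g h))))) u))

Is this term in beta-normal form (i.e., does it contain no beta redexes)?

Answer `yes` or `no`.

Term: (((\f.(\g.(\h.((f h) (g h))))) ((\d.(\e.((d e) e))) (\f.(\g.(\h.((f h) g)))))) ((\f.(\g.(\h.(f (g h))))) u))
Found 3 beta redex(es).

Answer: no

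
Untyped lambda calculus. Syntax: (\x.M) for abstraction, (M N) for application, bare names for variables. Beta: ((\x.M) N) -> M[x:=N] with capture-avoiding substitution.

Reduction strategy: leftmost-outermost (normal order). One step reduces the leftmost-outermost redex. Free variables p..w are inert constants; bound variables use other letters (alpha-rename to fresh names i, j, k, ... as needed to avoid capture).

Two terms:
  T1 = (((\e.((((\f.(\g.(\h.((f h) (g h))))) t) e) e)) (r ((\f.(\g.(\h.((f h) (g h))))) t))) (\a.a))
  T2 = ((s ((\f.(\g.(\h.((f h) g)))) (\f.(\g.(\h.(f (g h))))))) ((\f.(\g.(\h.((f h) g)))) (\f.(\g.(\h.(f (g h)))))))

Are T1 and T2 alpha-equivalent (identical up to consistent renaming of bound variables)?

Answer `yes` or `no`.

Term 1: (((\e.((((\f.(\g.(\h.((f h) (g h))))) t) e) e)) (r ((\f.(\g.(\h.((f h) (g h))))) t))) (\a.a))
Term 2: ((s ((\f.(\g.(\h.((f h) g)))) (\f.(\g.(\h.(f (g h))))))) ((\f.(\g.(\h.((f h) g)))) (\f.(\g.(\h.(f (g h)))))))
Alpha-equivalence: compare structure up to binder renaming.
Result: False

Answer: no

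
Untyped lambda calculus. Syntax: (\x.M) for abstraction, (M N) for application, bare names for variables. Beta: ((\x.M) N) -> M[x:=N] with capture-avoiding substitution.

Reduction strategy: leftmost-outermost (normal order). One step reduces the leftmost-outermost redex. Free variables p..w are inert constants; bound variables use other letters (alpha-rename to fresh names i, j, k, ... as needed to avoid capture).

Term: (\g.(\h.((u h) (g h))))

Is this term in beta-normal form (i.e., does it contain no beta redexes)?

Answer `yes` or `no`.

Answer: yes

Derivation:
Term: (\g.(\h.((u h) (g h))))
No beta redexes found.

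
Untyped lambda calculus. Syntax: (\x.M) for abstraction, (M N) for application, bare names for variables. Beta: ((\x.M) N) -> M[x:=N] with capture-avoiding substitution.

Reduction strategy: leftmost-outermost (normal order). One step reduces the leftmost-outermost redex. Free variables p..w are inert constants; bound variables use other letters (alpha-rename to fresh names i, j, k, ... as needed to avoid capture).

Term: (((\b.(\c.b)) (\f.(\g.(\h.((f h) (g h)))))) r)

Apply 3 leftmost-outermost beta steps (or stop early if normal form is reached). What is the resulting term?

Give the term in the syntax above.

Answer: (\f.(\g.(\h.((f h) (g h)))))

Derivation:
Step 0: (((\b.(\c.b)) (\f.(\g.(\h.((f h) (g h)))))) r)
Step 1: ((\c.(\f.(\g.(\h.((f h) (g h)))))) r)
Step 2: (\f.(\g.(\h.((f h) (g h)))))
Step 3: (normal form reached)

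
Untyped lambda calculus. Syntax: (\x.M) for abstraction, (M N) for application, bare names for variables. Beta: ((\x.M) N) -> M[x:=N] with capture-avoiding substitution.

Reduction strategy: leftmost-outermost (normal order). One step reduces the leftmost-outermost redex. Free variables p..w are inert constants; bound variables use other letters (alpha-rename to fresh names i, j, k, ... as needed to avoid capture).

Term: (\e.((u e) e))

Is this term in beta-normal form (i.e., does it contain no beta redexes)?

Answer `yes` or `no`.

Answer: yes

Derivation:
Term: (\e.((u e) e))
No beta redexes found.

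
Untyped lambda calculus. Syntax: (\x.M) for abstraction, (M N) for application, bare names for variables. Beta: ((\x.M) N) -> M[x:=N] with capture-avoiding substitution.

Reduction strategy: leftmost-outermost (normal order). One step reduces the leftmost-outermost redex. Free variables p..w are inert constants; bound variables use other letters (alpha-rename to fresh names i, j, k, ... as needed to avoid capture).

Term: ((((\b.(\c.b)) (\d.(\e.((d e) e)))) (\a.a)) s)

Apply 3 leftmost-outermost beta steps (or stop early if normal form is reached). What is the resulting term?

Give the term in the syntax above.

Answer: (\e.((s e) e))

Derivation:
Step 0: ((((\b.(\c.b)) (\d.(\e.((d e) e)))) (\a.a)) s)
Step 1: (((\c.(\d.(\e.((d e) e)))) (\a.a)) s)
Step 2: ((\d.(\e.((d e) e))) s)
Step 3: (\e.((s e) e))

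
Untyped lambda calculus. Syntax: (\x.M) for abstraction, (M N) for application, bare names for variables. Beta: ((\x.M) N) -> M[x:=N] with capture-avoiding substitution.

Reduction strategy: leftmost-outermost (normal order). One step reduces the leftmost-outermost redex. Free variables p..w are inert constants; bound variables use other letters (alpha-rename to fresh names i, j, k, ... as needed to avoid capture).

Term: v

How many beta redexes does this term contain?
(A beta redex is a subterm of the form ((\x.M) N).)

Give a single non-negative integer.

Term: v
  (no redexes)
Total redexes: 0

Answer: 0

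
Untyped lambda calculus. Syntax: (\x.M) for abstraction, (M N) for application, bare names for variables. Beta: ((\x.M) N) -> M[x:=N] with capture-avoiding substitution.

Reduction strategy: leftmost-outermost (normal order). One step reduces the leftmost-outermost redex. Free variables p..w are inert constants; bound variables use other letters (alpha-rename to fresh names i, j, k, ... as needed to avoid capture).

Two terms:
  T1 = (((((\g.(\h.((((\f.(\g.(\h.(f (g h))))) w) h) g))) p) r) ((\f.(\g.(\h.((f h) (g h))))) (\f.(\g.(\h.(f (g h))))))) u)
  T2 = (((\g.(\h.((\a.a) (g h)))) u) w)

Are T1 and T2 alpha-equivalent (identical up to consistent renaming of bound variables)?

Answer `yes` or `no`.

Answer: no

Derivation:
Term 1: (((((\g.(\h.((((\f.(\g.(\h.(f (g h))))) w) h) g))) p) r) ((\f.(\g.(\h.((f h) (g h))))) (\f.(\g.(\h.(f (g h))))))) u)
Term 2: (((\g.(\h.((\a.a) (g h)))) u) w)
Alpha-equivalence: compare structure up to binder renaming.
Result: False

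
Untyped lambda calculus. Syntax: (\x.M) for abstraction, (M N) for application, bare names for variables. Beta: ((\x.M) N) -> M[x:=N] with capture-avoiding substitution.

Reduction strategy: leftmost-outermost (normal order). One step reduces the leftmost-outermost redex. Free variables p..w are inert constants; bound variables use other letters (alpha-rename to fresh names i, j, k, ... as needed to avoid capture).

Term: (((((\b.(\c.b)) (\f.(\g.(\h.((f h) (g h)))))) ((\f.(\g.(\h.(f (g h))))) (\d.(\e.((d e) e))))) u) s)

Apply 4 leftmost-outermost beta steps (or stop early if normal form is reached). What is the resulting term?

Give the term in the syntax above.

Step 0: (((((\b.(\c.b)) (\f.(\g.(\h.((f h) (g h)))))) ((\f.(\g.(\h.(f (g h))))) (\d.(\e.((d e) e))))) u) s)
Step 1: ((((\c.(\f.(\g.(\h.((f h) (g h)))))) ((\f.(\g.(\h.(f (g h))))) (\d.(\e.((d e) e))))) u) s)
Step 2: (((\f.(\g.(\h.((f h) (g h))))) u) s)
Step 3: ((\g.(\h.((u h) (g h)))) s)
Step 4: (\h.((u h) (s h)))

Answer: (\h.((u h) (s h)))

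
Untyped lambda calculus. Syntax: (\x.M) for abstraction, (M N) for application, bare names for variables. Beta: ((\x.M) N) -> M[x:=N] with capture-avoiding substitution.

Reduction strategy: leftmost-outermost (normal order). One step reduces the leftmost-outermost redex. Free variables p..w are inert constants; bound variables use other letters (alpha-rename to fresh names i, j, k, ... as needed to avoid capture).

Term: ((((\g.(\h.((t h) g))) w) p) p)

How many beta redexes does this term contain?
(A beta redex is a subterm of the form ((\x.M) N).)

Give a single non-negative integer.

Answer: 1

Derivation:
Term: ((((\g.(\h.((t h) g))) w) p) p)
  Redex: ((\g.(\h.((t h) g))) w)
Total redexes: 1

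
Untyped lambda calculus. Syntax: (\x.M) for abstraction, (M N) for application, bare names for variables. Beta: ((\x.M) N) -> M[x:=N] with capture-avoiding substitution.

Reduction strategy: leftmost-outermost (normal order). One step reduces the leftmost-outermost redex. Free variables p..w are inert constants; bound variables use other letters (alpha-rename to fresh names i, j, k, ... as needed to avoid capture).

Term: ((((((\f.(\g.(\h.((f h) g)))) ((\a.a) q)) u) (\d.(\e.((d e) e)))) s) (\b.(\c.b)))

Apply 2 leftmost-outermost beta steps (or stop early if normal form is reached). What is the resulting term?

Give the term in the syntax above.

Answer: ((((\h.((((\a.a) q) h) u)) (\d.(\e.((d e) e)))) s) (\b.(\c.b)))

Derivation:
Step 0: ((((((\f.(\g.(\h.((f h) g)))) ((\a.a) q)) u) (\d.(\e.((d e) e)))) s) (\b.(\c.b)))
Step 1: (((((\g.(\h.((((\a.a) q) h) g))) u) (\d.(\e.((d e) e)))) s) (\b.(\c.b)))
Step 2: ((((\h.((((\a.a) q) h) u)) (\d.(\e.((d e) e)))) s) (\b.(\c.b)))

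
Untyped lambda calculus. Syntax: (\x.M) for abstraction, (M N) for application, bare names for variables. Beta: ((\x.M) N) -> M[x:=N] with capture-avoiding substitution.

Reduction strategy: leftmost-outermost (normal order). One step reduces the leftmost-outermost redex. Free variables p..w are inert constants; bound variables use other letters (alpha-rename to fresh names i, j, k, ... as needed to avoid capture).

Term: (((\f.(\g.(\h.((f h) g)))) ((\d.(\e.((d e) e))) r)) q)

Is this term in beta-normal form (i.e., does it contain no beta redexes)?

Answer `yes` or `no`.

Term: (((\f.(\g.(\h.((f h) g)))) ((\d.(\e.((d e) e))) r)) q)
Found 2 beta redex(es).

Answer: no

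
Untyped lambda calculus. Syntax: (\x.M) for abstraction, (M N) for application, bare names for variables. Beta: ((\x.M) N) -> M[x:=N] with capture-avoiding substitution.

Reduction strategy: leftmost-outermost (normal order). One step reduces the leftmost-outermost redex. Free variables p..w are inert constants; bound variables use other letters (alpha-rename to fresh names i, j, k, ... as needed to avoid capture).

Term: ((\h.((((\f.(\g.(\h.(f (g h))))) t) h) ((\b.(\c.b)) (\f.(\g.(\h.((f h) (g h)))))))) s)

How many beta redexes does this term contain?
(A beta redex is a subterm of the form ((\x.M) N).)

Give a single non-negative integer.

Term: ((\h.((((\f.(\g.(\h.(f (g h))))) t) h) ((\b.(\c.b)) (\f.(\g.(\h.((f h) (g h)))))))) s)
  Redex: ((\h.((((\f.(\g.(\h.(f (g h))))) t) h) ((\b.(\c.b)) (\f.(\g.(\h.((f h) (g h)))))))) s)
  Redex: ((\f.(\g.(\h.(f (g h))))) t)
  Redex: ((\b.(\c.b)) (\f.(\g.(\h.((f h) (g h))))))
Total redexes: 3

Answer: 3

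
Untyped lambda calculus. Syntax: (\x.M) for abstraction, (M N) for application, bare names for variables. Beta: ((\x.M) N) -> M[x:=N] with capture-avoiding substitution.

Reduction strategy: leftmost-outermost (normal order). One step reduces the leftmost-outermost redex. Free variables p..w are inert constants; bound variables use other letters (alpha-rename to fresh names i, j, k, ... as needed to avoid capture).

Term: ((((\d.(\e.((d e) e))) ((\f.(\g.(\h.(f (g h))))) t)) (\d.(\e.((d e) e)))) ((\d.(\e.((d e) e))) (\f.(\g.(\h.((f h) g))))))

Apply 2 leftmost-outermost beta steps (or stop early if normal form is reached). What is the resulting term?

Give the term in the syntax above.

Answer: (((((\f.(\g.(\h.(f (g h))))) t) (\d.(\e.((d e) e)))) (\d.(\e.((d e) e)))) ((\d.(\e.((d e) e))) (\f.(\g.(\h.((f h) g))))))

Derivation:
Step 0: ((((\d.(\e.((d e) e))) ((\f.(\g.(\h.(f (g h))))) t)) (\d.(\e.((d e) e)))) ((\d.(\e.((d e) e))) (\f.(\g.(\h.((f h) g))))))
Step 1: (((\e.((((\f.(\g.(\h.(f (g h))))) t) e) e)) (\d.(\e.((d e) e)))) ((\d.(\e.((d e) e))) (\f.(\g.(\h.((f h) g))))))
Step 2: (((((\f.(\g.(\h.(f (g h))))) t) (\d.(\e.((d e) e)))) (\d.(\e.((d e) e)))) ((\d.(\e.((d e) e))) (\f.(\g.(\h.((f h) g))))))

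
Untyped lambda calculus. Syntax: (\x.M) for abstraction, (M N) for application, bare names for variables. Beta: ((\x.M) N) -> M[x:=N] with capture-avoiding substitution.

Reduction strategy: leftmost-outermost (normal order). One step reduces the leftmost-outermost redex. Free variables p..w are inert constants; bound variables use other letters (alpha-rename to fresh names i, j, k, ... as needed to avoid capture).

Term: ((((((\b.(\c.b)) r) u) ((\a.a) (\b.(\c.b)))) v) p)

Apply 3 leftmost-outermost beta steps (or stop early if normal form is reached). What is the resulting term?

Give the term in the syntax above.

Answer: (((r (\b.(\c.b))) v) p)

Derivation:
Step 0: ((((((\b.(\c.b)) r) u) ((\a.a) (\b.(\c.b)))) v) p)
Step 1: (((((\c.r) u) ((\a.a) (\b.(\c.b)))) v) p)
Step 2: (((r ((\a.a) (\b.(\c.b)))) v) p)
Step 3: (((r (\b.(\c.b))) v) p)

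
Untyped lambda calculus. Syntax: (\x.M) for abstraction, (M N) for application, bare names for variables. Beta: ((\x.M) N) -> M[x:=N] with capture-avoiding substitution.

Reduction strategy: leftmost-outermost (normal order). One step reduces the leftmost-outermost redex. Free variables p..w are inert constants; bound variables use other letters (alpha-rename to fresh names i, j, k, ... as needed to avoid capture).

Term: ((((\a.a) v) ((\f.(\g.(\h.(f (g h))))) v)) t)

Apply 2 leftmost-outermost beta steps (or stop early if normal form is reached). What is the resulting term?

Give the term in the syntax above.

Step 0: ((((\a.a) v) ((\f.(\g.(\h.(f (g h))))) v)) t)
Step 1: ((v ((\f.(\g.(\h.(f (g h))))) v)) t)
Step 2: ((v (\g.(\h.(v (g h))))) t)

Answer: ((v (\g.(\h.(v (g h))))) t)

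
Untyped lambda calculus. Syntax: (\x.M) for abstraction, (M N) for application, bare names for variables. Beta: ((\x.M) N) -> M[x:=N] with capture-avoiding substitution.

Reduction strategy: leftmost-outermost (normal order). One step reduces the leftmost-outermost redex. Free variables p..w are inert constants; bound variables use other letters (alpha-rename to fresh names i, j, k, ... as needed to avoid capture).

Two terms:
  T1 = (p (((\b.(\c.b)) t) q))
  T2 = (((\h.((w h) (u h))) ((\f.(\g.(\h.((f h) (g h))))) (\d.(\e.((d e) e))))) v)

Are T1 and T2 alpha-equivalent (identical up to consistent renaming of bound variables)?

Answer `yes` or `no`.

Term 1: (p (((\b.(\c.b)) t) q))
Term 2: (((\h.((w h) (u h))) ((\f.(\g.(\h.((f h) (g h))))) (\d.(\e.((d e) e))))) v)
Alpha-equivalence: compare structure up to binder renaming.
Result: False

Answer: no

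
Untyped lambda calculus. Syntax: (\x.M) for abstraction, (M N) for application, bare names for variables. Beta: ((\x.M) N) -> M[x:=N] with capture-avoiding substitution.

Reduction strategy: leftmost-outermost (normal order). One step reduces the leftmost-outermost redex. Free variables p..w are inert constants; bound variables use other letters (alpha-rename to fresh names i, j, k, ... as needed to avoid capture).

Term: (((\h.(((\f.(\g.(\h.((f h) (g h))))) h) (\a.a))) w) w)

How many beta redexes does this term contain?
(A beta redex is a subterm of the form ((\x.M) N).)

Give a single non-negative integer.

Term: (((\h.(((\f.(\g.(\h.((f h) (g h))))) h) (\a.a))) w) w)
  Redex: ((\h.(((\f.(\g.(\h.((f h) (g h))))) h) (\a.a))) w)
  Redex: ((\f.(\g.(\h.((f h) (g h))))) h)
Total redexes: 2

Answer: 2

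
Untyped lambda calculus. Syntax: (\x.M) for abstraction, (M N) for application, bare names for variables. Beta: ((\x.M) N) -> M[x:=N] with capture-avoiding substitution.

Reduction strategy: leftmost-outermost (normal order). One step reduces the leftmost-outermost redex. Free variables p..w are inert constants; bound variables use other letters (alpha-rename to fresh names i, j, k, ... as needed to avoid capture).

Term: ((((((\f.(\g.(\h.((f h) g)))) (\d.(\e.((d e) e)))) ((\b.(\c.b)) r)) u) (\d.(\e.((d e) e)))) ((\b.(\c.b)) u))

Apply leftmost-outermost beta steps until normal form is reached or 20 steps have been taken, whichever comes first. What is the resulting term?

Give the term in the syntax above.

Step 0: ((((((\f.(\g.(\h.((f h) g)))) (\d.(\e.((d e) e)))) ((\b.(\c.b)) r)) u) (\d.(\e.((d e) e)))) ((\b.(\c.b)) u))
Step 1: (((((\g.(\h.(((\d.(\e.((d e) e))) h) g))) ((\b.(\c.b)) r)) u) (\d.(\e.((d e) e)))) ((\b.(\c.b)) u))
Step 2: ((((\h.(((\d.(\e.((d e) e))) h) ((\b.(\c.b)) r))) u) (\d.(\e.((d e) e)))) ((\b.(\c.b)) u))
Step 3: (((((\d.(\e.((d e) e))) u) ((\b.(\c.b)) r)) (\d.(\e.((d e) e)))) ((\b.(\c.b)) u))
Step 4: ((((\e.((u e) e)) ((\b.(\c.b)) r)) (\d.(\e.((d e) e)))) ((\b.(\c.b)) u))
Step 5: ((((u ((\b.(\c.b)) r)) ((\b.(\c.b)) r)) (\d.(\e.((d e) e)))) ((\b.(\c.b)) u))
Step 6: ((((u (\c.r)) ((\b.(\c.b)) r)) (\d.(\e.((d e) e)))) ((\b.(\c.b)) u))
Step 7: ((((u (\c.r)) (\c.r)) (\d.(\e.((d e) e)))) ((\b.(\c.b)) u))
Step 8: ((((u (\c.r)) (\c.r)) (\d.(\e.((d e) e)))) (\c.u))

Answer: ((((u (\c.r)) (\c.r)) (\d.(\e.((d e) e)))) (\c.u))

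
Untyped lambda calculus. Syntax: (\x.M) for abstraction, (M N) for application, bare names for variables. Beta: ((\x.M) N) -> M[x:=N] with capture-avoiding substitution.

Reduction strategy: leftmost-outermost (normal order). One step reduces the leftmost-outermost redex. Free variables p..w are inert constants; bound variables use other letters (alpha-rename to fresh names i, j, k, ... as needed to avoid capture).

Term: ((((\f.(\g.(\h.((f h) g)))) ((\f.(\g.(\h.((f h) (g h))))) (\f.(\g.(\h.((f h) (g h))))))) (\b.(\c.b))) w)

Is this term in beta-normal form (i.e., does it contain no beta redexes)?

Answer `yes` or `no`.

Answer: no

Derivation:
Term: ((((\f.(\g.(\h.((f h) g)))) ((\f.(\g.(\h.((f h) (g h))))) (\f.(\g.(\h.((f h) (g h))))))) (\b.(\c.b))) w)
Found 2 beta redex(es).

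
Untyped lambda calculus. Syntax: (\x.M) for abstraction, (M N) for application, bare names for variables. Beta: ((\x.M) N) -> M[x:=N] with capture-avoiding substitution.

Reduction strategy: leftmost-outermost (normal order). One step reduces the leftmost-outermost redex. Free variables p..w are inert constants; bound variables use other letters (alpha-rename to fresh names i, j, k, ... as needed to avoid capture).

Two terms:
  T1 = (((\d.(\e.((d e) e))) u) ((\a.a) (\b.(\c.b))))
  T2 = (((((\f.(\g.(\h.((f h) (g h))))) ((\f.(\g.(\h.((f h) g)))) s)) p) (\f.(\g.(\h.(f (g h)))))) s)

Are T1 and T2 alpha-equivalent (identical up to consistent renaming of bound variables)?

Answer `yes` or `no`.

Answer: no

Derivation:
Term 1: (((\d.(\e.((d e) e))) u) ((\a.a) (\b.(\c.b))))
Term 2: (((((\f.(\g.(\h.((f h) (g h))))) ((\f.(\g.(\h.((f h) g)))) s)) p) (\f.(\g.(\h.(f (g h)))))) s)
Alpha-equivalence: compare structure up to binder renaming.
Result: False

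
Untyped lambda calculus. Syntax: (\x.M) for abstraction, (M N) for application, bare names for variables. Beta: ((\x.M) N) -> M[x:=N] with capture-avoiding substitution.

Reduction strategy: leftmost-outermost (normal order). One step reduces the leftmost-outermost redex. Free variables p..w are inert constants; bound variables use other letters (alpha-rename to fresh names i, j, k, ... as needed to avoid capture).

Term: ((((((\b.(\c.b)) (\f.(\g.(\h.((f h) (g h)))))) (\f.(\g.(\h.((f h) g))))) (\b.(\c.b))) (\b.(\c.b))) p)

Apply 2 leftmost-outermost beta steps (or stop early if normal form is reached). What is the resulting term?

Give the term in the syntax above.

Step 0: ((((((\b.(\c.b)) (\f.(\g.(\h.((f h) (g h)))))) (\f.(\g.(\h.((f h) g))))) (\b.(\c.b))) (\b.(\c.b))) p)
Step 1: (((((\c.(\f.(\g.(\h.((f h) (g h)))))) (\f.(\g.(\h.((f h) g))))) (\b.(\c.b))) (\b.(\c.b))) p)
Step 2: ((((\f.(\g.(\h.((f h) (g h))))) (\b.(\c.b))) (\b.(\c.b))) p)

Answer: ((((\f.(\g.(\h.((f h) (g h))))) (\b.(\c.b))) (\b.(\c.b))) p)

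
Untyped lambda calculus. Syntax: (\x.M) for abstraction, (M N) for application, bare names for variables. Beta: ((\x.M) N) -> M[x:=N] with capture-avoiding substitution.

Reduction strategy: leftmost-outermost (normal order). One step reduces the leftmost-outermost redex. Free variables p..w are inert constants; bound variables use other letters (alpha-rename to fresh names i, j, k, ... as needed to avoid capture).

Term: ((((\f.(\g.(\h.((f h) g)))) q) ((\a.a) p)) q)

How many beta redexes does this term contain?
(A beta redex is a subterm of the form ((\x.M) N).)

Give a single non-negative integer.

Answer: 2

Derivation:
Term: ((((\f.(\g.(\h.((f h) g)))) q) ((\a.a) p)) q)
  Redex: ((\f.(\g.(\h.((f h) g)))) q)
  Redex: ((\a.a) p)
Total redexes: 2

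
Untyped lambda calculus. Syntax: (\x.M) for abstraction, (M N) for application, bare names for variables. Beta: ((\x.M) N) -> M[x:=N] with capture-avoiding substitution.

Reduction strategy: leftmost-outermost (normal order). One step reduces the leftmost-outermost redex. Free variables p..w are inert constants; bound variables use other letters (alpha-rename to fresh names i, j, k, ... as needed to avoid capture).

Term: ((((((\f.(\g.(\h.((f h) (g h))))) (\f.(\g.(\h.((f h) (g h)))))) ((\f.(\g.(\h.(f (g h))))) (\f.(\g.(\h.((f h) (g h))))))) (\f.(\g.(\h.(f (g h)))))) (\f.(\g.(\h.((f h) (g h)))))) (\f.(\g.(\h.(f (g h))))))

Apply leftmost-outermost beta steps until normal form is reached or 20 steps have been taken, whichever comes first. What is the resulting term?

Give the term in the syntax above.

Answer: (\g.(\h.((\g.(\i.(((h ((\f.(\g.(\h.(f (g h))))) h)) i) (g i)))) (g h))))

Derivation:
Step 0: ((((((\f.(\g.(\h.((f h) (g h))))) (\f.(\g.(\h.((f h) (g h)))))) ((\f.(\g.(\h.(f (g h))))) (\f.(\g.(\h.((f h) (g h))))))) (\f.(\g.(\h.(f (g h)))))) (\f.(\g.(\h.((f h) (g h)))))) (\f.(\g.(\h.(f (g h))))))
Step 1: (((((\g.(\h.(((\f.(\g.(\h.((f h) (g h))))) h) (g h)))) ((\f.(\g.(\h.(f (g h))))) (\f.(\g.(\h.((f h) (g h))))))) (\f.(\g.(\h.(f (g h)))))) (\f.(\g.(\h.((f h) (g h)))))) (\f.(\g.(\h.(f (g h))))))
Step 2: ((((\h.(((\f.(\g.(\h.((f h) (g h))))) h) (((\f.(\g.(\h.(f (g h))))) (\f.(\g.(\h.((f h) (g h)))))) h))) (\f.(\g.(\h.(f (g h)))))) (\f.(\g.(\h.((f h) (g h)))))) (\f.(\g.(\h.(f (g h))))))
Step 3: (((((\f.(\g.(\h.((f h) (g h))))) (\f.(\g.(\h.(f (g h)))))) (((\f.(\g.(\h.(f (g h))))) (\f.(\g.(\h.((f h) (g h)))))) (\f.(\g.(\h.(f (g h))))))) (\f.(\g.(\h.((f h) (g h)))))) (\f.(\g.(\h.(f (g h))))))
Step 4: ((((\g.(\h.(((\f.(\g.(\h.(f (g h))))) h) (g h)))) (((\f.(\g.(\h.(f (g h))))) (\f.(\g.(\h.((f h) (g h)))))) (\f.(\g.(\h.(f (g h))))))) (\f.(\g.(\h.((f h) (g h)))))) (\f.(\g.(\h.(f (g h))))))
Step 5: (((\h.(((\f.(\g.(\h.(f (g h))))) h) ((((\f.(\g.(\h.(f (g h))))) (\f.(\g.(\h.((f h) (g h)))))) (\f.(\g.(\h.(f (g h)))))) h))) (\f.(\g.(\h.((f h) (g h)))))) (\f.(\g.(\h.(f (g h))))))
Step 6: ((((\f.(\g.(\h.(f (g h))))) (\f.(\g.(\h.((f h) (g h)))))) ((((\f.(\g.(\h.(f (g h))))) (\f.(\g.(\h.((f h) (g h)))))) (\f.(\g.(\h.(f (g h)))))) (\f.(\g.(\h.((f h) (g h))))))) (\f.(\g.(\h.(f (g h))))))
Step 7: (((\g.(\h.((\f.(\g.(\h.((f h) (g h))))) (g h)))) ((((\f.(\g.(\h.(f (g h))))) (\f.(\g.(\h.((f h) (g h)))))) (\f.(\g.(\h.(f (g h)))))) (\f.(\g.(\h.((f h) (g h))))))) (\f.(\g.(\h.(f (g h))))))
Step 8: ((\h.((\f.(\g.(\h.((f h) (g h))))) (((((\f.(\g.(\h.(f (g h))))) (\f.(\g.(\h.((f h) (g h)))))) (\f.(\g.(\h.(f (g h)))))) (\f.(\g.(\h.((f h) (g h)))))) h))) (\f.(\g.(\h.(f (g h))))))
Step 9: ((\f.(\g.(\h.((f h) (g h))))) (((((\f.(\g.(\h.(f (g h))))) (\f.(\g.(\h.((f h) (g h)))))) (\f.(\g.(\h.(f (g h)))))) (\f.(\g.(\h.((f h) (g h)))))) (\f.(\g.(\h.(f (g h)))))))
Step 10: (\g.(\h.(((((((\f.(\g.(\h.(f (g h))))) (\f.(\g.(\h.((f h) (g h)))))) (\f.(\g.(\h.(f (g h)))))) (\f.(\g.(\h.((f h) (g h)))))) (\f.(\g.(\h.(f (g h)))))) h) (g h))))
Step 11: (\g.(\h.((((((\g.(\h.((\f.(\g.(\h.((f h) (g h))))) (g h)))) (\f.(\g.(\h.(f (g h)))))) (\f.(\g.(\h.((f h) (g h)))))) (\f.(\g.(\h.(f (g h)))))) h) (g h))))
Step 12: (\g.(\h.(((((\h.((\f.(\g.(\h.((f h) (g h))))) ((\f.(\g.(\h.(f (g h))))) h))) (\f.(\g.(\h.((f h) (g h)))))) (\f.(\g.(\h.(f (g h)))))) h) (g h))))
Step 13: (\g.(\h.(((((\f.(\g.(\h.((f h) (g h))))) ((\f.(\g.(\h.(f (g h))))) (\f.(\g.(\h.((f h) (g h))))))) (\f.(\g.(\h.(f (g h)))))) h) (g h))))
Step 14: (\g.(\h.((((\g.(\h.((((\f.(\g.(\h.(f (g h))))) (\f.(\g.(\h.((f h) (g h)))))) h) (g h)))) (\f.(\g.(\h.(f (g h)))))) h) (g h))))
Step 15: (\g.(\h.(((\h.((((\f.(\g.(\h.(f (g h))))) (\f.(\g.(\h.((f h) (g h)))))) h) ((\f.(\g.(\h.(f (g h))))) h))) h) (g h))))
Step 16: (\g.(\h.(((((\f.(\g.(\h.(f (g h))))) (\f.(\g.(\h.((f h) (g h)))))) h) ((\f.(\g.(\h.(f (g h))))) h)) (g h))))
Step 17: (\g.(\h.((((\g.(\h.((\f.(\g.(\h.((f h) (g h))))) (g h)))) h) ((\f.(\g.(\h.(f (g h))))) h)) (g h))))
Step 18: (\g.(\h.(((\i.((\f.(\g.(\h.((f h) (g h))))) (h i))) ((\f.(\g.(\h.(f (g h))))) h)) (g h))))
Step 19: (\g.(\h.(((\f.(\g.(\h.((f h) (g h))))) (h ((\f.(\g.(\h.(f (g h))))) h))) (g h))))
Step 20: (\g.(\h.((\g.(\i.(((h ((\f.(\g.(\h.(f (g h))))) h)) i) (g i)))) (g h))))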